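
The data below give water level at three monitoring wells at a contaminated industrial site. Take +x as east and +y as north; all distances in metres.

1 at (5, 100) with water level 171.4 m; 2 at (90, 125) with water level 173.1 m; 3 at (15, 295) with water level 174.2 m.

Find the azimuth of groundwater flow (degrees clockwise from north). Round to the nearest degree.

Three-point gradient (reference 1): Δ to 2 = (85, 25, +1.7), Δ to 3 = (10, 195, +2.8).
∂h/∂x = +0.01602, ∂h/∂y = +0.01354 (det = 16325).
Flow direction (−∇h) has components (-0.01602 E, -0.01354 N).
Azimuth = atan2(E, N) = atan2(-0.01602, -0.01354) = 229.8° ≈ 230°.

230°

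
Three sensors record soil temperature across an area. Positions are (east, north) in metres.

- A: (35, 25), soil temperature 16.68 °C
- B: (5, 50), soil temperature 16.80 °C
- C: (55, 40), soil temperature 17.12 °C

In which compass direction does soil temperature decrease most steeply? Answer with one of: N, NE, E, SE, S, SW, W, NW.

With T = a·x + b·y + c and A as origin, the differences give:
  (-30)·a + 25·b = +0.12
  20·a + 15·b = +0.44
Eliminate b (×15 and ×25, subtract): -950·a = -9.200 → a = ∂T/∂x = +0.009684
Back-substitute: b = ∂T/∂y = +0.01642.
Steepest decrease is along −∇f = (-0.009684 E, -0.01642 N) → southwest.

SW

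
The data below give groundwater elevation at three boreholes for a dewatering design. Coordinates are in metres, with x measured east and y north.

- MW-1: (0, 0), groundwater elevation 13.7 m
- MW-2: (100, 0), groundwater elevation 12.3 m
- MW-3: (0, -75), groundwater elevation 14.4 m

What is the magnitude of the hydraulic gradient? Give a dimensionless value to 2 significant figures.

0.017

∂h/∂x = (12.3 − 13.7) / (100 − 0) = -0.01400
∂h/∂y = (14.4 − 13.7) / (-75 − 0) = -0.009333
|∇h| = √(-0.01400² + -0.009333²) = 0.01683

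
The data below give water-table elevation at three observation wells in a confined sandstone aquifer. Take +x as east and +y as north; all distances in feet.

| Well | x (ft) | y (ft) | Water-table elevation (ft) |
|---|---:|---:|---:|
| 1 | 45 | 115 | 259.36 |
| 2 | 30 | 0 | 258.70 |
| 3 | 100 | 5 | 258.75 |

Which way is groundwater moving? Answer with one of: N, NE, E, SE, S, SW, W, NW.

S

With h = a·x + b·y + c and 1 as origin, the differences give:
  (-15)·a + (-115)·b = -0.66
  55·a + (-110)·b = -0.61
Eliminate b (×(-110) and ×(-115), subtract): 7975·a = 2.450 → a = ∂h/∂x = +0.0003072
Back-substitute: b = ∂h/∂y = +0.005699.
Flow = −∇h = (-0.0003072 east, -0.005699 north), which points south.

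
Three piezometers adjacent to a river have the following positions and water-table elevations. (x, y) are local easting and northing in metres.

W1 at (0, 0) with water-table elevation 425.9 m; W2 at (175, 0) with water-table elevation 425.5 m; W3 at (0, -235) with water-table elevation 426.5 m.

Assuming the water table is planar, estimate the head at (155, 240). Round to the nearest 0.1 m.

∂h/∂x = (425.5 − 425.9) / (175 − 0) = -0.002286
∂h/∂y = (426.5 − 425.9) / (-235 − 0) = -0.002553
h(155, 240) = 425.9 + (-0.002286)·(155) + (-0.002553)·(240) = 425.9 -0.354 -0.613 = 424.933 m.

424.9 m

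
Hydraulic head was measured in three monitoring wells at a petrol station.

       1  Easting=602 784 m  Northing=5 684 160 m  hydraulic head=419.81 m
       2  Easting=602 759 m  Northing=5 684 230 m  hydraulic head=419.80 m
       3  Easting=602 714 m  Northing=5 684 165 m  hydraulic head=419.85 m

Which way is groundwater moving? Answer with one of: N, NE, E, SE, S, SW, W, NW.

NE

Taking 1 as reference: 2−1 = (-25, 70, -0.01); 3−1 = (-70, 5, +0.04).
Determinant of the coordinate differences = (-25)·5 − (-70)·70 = 4775.
∂h/∂x = [(-0.01)·5 − (+0.04)·70] / 4775 = -0.0005969
∂h/∂y = [(-25)·(+0.04) − (-70)·(-0.01)] / 4775 = -0.0003560
Flow = −∇h = (+0.0005969 east, +0.0003560 north), which points northeast.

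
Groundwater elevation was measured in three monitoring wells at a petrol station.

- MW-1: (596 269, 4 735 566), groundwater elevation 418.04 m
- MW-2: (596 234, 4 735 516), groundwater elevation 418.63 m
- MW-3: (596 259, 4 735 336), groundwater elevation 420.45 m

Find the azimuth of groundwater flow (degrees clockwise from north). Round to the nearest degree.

Differences from MW-1: to MW-2 (Δx, Δy, Δh) = (-35, -50, +0.59); to MW-3 = (-10, -230, +2.41).
Determinant of the coordinate differences = (-35)·(-230) − (-10)·(-50) = 7550.
∂h/∂x = [(+0.59)·(-230) − (+2.41)·(-50)] / 7550 = -0.002013
∂h/∂y = [(-35)·(+2.41) − (-10)·(+0.59)] / 7550 = -0.01039
Flow direction (−∇h) has components (+0.002013 E, +0.01039 N).
Azimuth = atan2(E, N) = atan2(+0.002013, +0.01039) = 11.0° ≈ 011°.

011°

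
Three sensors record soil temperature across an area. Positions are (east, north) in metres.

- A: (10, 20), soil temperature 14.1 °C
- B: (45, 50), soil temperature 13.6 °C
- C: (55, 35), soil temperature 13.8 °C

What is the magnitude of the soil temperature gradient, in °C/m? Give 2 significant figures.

0.015 °C/m

Differences from A: to B (Δx, Δy, Δh) = (35, 30, -0.5); to C = (45, 15, -0.3).
Solve a·Δx + b·Δy = ΔT: det = 35·15 − 45·30 = -825.
∂T/∂x = [(-0.5)·15 − (-0.3)·30] / -825 = -0.001818
∂T/∂y = [35·(-0.3) − 45·(-0.5)] / -825 = -0.01455
|∇f| = √(-0.001818² + -0.01455²) = 0.01466 °C/m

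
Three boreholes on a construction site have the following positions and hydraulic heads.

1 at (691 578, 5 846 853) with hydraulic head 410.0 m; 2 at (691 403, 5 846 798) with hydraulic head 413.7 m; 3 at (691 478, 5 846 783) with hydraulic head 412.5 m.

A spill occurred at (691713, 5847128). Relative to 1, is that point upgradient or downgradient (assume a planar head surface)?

downgradient

Taking 1 as reference: 2−1 = (-175, -55, +3.7); 3−1 = (-100, -70, +2.5).
Solve a·Δx + b·Δy = Δh: det = (-175)·(-70) − (-100)·(-55) = 6750.
∂h/∂x = [(+3.7)·(-70) − (+2.5)·(-55)] / 6750 = -0.01800
∂h/∂y = [(-175)·(+2.5) − (-100)·(+3.7)] / 6750 = -0.01000
Head at (691713, 5847128) = 410.0 + (-0.01800)·(135) + (-0.01000)·(275) = 404.82 m.
That is lower than the 410.0 m at 1, so the point is downgradient.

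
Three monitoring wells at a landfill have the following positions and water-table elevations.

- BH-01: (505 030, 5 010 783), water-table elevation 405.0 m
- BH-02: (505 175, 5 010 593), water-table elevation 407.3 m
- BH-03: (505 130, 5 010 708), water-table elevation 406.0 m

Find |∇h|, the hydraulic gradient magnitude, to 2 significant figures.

0.011

With h = a·x + b·y + c and BH-01 as origin, the differences give:
  145·a + (-190)·b = +2.3
  100·a + (-75)·b = +1.0
Eliminate b (×(-75) and ×(-190), subtract): 8125·a = 17.50 → a = ∂h/∂x = +0.002154
Back-substitute: b = ∂h/∂y = -0.01046.
|∇h| = √(0.002154² + -0.01046²) = 0.01068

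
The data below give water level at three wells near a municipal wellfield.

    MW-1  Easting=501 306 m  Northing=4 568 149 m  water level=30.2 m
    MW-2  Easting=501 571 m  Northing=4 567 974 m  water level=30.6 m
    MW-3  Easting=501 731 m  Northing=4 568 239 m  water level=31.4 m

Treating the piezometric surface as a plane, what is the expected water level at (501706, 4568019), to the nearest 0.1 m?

31.0 m

With h = a·x + b·y + c and MW-1 as origin, the differences give:
  265·a + (-175)·b = +0.4
  425·a + 90·b = +1.2
Eliminate b (×90 and ×(-175), subtract): 98225·a = 246.00 → a = ∂h/∂x = +0.002504
Back-substitute: b = ∂h/∂y = +0.001507.
h(501706, 4568019) = 30.2 + (+0.002504)·(400) + (+0.001507)·(-130) = 30.2 +1.002 -0.196 = 31.006 m.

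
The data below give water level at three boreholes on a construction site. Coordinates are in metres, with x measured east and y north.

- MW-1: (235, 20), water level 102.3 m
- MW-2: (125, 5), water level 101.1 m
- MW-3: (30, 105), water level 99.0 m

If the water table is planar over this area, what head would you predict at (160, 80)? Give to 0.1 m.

Three-point gradient (reference MW-1): Δ to MW-2 = (-110, -15, -1.2), Δ to MW-3 = (-205, 85, -3.3).
∂h/∂x = +0.01219, ∂h/∂y = -0.009416 (det = -12425).
h(160, 80) = 102.3 + (+0.01219)·(-75) + (-0.009416)·(60) = 102.3 -0.914 -0.565 = 100.821 m.

100.8 m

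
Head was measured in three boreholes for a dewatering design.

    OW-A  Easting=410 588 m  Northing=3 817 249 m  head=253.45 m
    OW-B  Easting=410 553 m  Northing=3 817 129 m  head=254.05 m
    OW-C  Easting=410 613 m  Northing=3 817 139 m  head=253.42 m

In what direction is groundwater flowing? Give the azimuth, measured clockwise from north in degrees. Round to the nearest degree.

079°

With h = a·x + b·y + c and OW-A as origin, the differences give:
  (-35)·a + (-120)·b = +0.60
  25·a + (-110)·b = -0.03
Eliminate b (×(-110) and ×(-120), subtract): 6850·a = -69.600 → a = ∂h/∂x = -0.01016
Back-substitute: b = ∂h/∂y = -0.002036.
Flow direction (−∇h) has components (+0.01016 E, +0.002036 N).
Azimuth = atan2(E, N) = atan2(+0.01016, +0.002036) = 78.7° ≈ 079°.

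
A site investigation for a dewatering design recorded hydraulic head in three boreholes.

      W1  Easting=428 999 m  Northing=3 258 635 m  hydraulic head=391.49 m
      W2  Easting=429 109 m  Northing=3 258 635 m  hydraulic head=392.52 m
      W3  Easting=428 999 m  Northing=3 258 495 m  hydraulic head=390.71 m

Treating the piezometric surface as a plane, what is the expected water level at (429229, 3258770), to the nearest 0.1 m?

∂h/∂x = (392.52 − 391.49) / (429109 − 428999) = +0.009364
∂h/∂y = (390.71 − 391.49) / (3258495 − 3258635) = +0.005571
h(429229, 3258770) = 391.49 + (+0.009364)·(230) + (+0.005571)·(135) = 391.49 +2.154 +0.752 = 394.396 m.

394.4 m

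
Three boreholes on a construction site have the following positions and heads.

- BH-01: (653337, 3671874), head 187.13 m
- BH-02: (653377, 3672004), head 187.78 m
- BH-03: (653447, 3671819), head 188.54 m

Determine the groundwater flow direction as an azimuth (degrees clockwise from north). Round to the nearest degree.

266°

Differences from BH-01: to BH-02 (Δx, Δy, Δh) = (40, 130, +0.65); to BH-03 = (110, -55, +1.41).
Solve a·Δx + b·Δy = Δh: det = 40·(-55) − 110·130 = -16500.
∂h/∂x = [(+0.65)·(-55) − (+1.41)·130] / -16500 = +0.01328
∂h/∂y = [40·(+1.41) − 110·(+0.65)] / -16500 = +0.0009152
Flow direction (−∇h) has components (-0.01328 E, -0.0009152 N).
Azimuth = atan2(E, N) = atan2(-0.01328, -0.0009152) = 266.1° ≈ 266°.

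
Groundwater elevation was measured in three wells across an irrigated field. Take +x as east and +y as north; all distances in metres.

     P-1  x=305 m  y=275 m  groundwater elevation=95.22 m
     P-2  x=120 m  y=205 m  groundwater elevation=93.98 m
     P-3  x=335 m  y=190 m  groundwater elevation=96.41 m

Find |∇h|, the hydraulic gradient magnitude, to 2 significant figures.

0.015

Taking P-1 as reference: P-2−P-1 = (-185, -70, -1.24); P-3−P-1 = (30, -85, +1.19).
Determinant of the coordinate differences = (-185)·(-85) − 30·(-70) = 17825.
∂h/∂x = [(-1.24)·(-85) − (+1.19)·(-70)] / 17825 = +0.01059
∂h/∂y = [(-185)·(+1.19) − 30·(-1.24)] / 17825 = -0.01026
|∇h| = √(0.01059² + -0.01026²) = 0.01475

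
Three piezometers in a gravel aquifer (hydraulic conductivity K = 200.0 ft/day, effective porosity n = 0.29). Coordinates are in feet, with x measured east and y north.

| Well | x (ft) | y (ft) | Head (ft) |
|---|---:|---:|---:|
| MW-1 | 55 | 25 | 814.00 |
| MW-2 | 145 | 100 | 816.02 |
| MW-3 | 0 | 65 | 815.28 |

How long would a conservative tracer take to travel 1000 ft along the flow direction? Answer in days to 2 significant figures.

49 days

Differences from MW-1: to MW-2 (Δx, Δy, Δh) = (90, 75, +2.02); to MW-3 = (-55, 40, +1.28).
Solve a·Δx + b·Δy = Δh: det = 90·40 − (-55)·75 = 7725.
∂h/∂x = [(+2.02)·40 − (+1.28)·75] / 7725 = -0.001968
∂h/∂y = [90·(+1.28) − (-55)·(+2.02)] / 7725 = +0.02929
|∇h| = √(-0.001968² + 0.02929²) = 0.02936
Seepage velocity v = K·i/n = 200.0 × 0.02936 / 0.29 = 20.25 ft/day.
t = 1000 / 20.25 = 49.38 days.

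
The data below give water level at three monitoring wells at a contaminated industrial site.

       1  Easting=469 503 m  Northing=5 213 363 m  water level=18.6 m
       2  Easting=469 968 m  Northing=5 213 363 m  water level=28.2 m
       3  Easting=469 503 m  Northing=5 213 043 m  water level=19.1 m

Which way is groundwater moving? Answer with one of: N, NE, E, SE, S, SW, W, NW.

∂h/∂x = (28.2 − 18.6) / (469968 − 469503) = +0.02065
∂h/∂y = (19.1 − 18.6) / (5213043 − 5213363) = -0.001563
Flow = −∇h = (-0.02065 east, +0.001563 north), which points west.

W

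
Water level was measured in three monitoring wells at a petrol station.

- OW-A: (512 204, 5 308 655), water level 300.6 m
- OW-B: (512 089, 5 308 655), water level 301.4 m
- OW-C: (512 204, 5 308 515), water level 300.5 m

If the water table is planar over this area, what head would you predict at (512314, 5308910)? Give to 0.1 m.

300.0 m

∂h/∂x = (301.4 − 300.6) / (512089 − 512204) = -0.006957
∂h/∂y = (300.5 − 300.6) / (5308515 − 5308655) = +0.0007143
h(512314, 5308910) = 300.6 + (-0.006957)·(110) + (+0.0007143)·(255) = 300.6 -0.765 +0.182 = 300.017 m.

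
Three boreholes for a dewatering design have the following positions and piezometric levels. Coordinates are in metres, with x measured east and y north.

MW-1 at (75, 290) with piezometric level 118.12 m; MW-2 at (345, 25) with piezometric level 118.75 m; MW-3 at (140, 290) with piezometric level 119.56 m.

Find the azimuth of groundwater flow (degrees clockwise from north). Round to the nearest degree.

With h = a·x + b·y + c and MW-1 as origin, the differences give:
  270·a + (-265)·b = +0.63
  65·a + 0·b = +1.44
Eliminate b (×0 and ×(-265), subtract): 17225·a = 381.600 → a = ∂h/∂x = +0.02215
Back-substitute: b = ∂h/∂y = +0.02019.
Flow direction (−∇h) has components (-0.02215 E, -0.02019 N).
Azimuth = atan2(E, N) = atan2(-0.02215, -0.02019) = 227.6° ≈ 228°.

228°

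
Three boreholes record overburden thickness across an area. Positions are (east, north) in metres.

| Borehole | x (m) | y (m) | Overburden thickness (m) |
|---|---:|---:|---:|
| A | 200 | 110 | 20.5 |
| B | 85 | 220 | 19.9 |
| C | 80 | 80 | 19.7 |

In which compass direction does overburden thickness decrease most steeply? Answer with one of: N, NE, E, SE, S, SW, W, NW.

W

Three-point gradient (reference A): Δ to B = (-115, 110, -0.6), Δ to C = (-120, -30, -0.8).
∂d/∂x = +0.006366, ∂d/∂y = +0.001201 (det = 16650).
Steepest decrease is along −∇f = (-0.006366 E, -0.001201 N) → west.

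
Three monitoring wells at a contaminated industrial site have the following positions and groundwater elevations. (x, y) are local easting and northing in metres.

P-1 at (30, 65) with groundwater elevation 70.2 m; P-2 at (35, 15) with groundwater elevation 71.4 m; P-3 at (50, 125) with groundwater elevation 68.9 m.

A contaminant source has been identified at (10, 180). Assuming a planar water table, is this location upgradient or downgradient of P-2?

With h = a·x + b·y + c and P-1 as origin, the differences give:
  5·a + (-50)·b = +1.2
  20·a + 60·b = -1.3
Eliminate b (×60 and ×(-50), subtract): 1300·a = 7.00 → a = ∂h/∂x = +0.005385
Back-substitute: b = ∂h/∂y = -0.02346.
Head at (10, 180) = 70.2 + (+0.005385)·(-20) + (-0.02346)·(115) = 67.39 m.
That is lower than the 71.4 m at P-2, so the point is downgradient.

downgradient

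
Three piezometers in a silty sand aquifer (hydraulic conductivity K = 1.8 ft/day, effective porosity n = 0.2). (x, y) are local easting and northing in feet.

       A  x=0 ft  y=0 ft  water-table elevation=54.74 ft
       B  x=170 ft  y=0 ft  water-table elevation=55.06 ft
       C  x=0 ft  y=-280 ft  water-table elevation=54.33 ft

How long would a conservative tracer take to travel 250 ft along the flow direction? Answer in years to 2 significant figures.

32 years

∂h/∂x = (55.06 − 54.74) / (170 − 0) = +0.001882
∂h/∂y = (54.33 − 54.74) / (-280 − 0) = +0.001464
|∇h| = √(0.001882² + 0.001464²) = 0.002384
Seepage velocity v = K·i/n = 1.8 × 0.002384 / 0.2 = 0.02146 ft/day.
t = 250 / 0.02146 = 1.165e+04 days = 31.9 years.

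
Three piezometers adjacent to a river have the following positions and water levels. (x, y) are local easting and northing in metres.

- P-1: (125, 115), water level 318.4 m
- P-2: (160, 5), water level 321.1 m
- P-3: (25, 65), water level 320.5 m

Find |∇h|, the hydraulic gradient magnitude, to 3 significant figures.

Three-point gradient (reference P-1): Δ to P-2 = (35, -110, +2.7), Δ to P-3 = (-100, -50, +2.1).
∂h/∂x = -0.007529, ∂h/∂y = -0.02694 (det = -12750).
|∇h| = √(-0.007529² + -0.02694²) = 0.02797

0.0280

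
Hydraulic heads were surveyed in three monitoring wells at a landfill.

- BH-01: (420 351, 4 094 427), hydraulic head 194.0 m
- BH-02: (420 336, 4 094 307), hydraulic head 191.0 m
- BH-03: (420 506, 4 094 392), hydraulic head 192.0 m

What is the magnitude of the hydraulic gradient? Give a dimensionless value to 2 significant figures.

0.027

With h = a·x + b·y + c and BH-01 as origin, the differences give:
  (-15)·a + (-120)·b = -3.0
  155·a + (-35)·b = -2.0
Eliminate b (×(-35) and ×(-120), subtract): 19125·a = -135.00 → a = ∂h/∂x = -0.007059
Back-substitute: b = ∂h/∂y = +0.02588.
|∇h| = √(-0.007059² + 0.02588²) = 0.02683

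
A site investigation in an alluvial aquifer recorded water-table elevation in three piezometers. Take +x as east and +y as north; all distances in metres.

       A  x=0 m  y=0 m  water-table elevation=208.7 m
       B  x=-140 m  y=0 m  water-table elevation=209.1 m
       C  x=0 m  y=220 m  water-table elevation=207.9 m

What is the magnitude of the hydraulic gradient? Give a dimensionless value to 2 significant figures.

0.0046

∂h/∂x = (209.1 − 208.7) / (-140 − 0) = -0.002857
∂h/∂y = (207.9 − 208.7) / (220 − 0) = -0.003636
|∇h| = √(-0.002857² + -0.003636²) = 0.004624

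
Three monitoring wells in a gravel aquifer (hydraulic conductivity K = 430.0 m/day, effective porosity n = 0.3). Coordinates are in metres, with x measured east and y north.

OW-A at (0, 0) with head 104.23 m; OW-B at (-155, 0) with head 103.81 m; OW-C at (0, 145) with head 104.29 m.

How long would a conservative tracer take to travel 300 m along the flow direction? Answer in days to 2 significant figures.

∂h/∂x = (103.81 − 104.23) / (-155 − 0) = +0.002710
∂h/∂y = (104.29 − 104.23) / (145 − 0) = +0.0004138
|∇h| = √(0.002710² + 0.0004138²) = 0.002741
Seepage velocity v = K·i/n = 430.0 × 0.002741 / 0.3 = 3.929 m/day.
t = 300 / 3.929 = 76.36 days.

76 days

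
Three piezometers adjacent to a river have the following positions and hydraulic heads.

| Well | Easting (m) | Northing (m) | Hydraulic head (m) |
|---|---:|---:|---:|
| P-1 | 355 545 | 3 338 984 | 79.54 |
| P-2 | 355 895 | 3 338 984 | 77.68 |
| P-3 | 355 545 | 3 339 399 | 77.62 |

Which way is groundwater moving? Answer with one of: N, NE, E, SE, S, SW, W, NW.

NE

∂h/∂x = (77.68 − 79.54) / (355895 − 355545) = -0.005314
∂h/∂y = (77.62 − 79.54) / (3339399 − 3338984) = -0.004627
Flow = −∇h = (+0.005314 east, +0.004627 north), which points northeast.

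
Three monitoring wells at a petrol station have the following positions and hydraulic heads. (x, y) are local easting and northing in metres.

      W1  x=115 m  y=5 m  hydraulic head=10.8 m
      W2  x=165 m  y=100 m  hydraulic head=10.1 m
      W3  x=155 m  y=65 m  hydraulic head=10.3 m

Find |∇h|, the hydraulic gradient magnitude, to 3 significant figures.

0.00783

Taking W1 as reference: W2−W1 = (50, 95, -0.7); W3−W1 = (40, 60, -0.5).
Determinant of the coordinate differences = 50·60 − 40·95 = -800.
∂h/∂x = [(-0.7)·60 − (-0.5)·95] / -800 = -0.006875
∂h/∂y = [50·(-0.5) − 40·(-0.7)] / -800 = -0.003750
|∇h| = √(-0.006875² + -0.003750²) = 0.007831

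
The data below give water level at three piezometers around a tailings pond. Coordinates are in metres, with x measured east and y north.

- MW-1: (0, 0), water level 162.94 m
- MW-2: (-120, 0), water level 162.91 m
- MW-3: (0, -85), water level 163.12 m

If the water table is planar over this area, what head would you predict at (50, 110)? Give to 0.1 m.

162.7 m

∂h/∂x = (162.91 − 162.94) / (-120 − 0) = +0.0002500
∂h/∂y = (163.12 − 162.94) / (-85 − 0) = -0.002118
h(50, 110) = 162.94 + (+0.0002500)·(50) + (-0.002118)·(110) = 162.94 +0.013 -0.233 = 162.720 m.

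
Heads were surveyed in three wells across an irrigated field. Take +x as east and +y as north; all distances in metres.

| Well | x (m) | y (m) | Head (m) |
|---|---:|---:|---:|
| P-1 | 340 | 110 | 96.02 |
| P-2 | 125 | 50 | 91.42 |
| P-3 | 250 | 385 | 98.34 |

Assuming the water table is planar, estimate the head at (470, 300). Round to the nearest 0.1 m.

Taking P-1 as reference: P-2−P-1 = (-215, -60, -4.60); P-3−P-1 = (-90, 275, +2.32).
Solve a·Δx + b·Δy = Δh: det = (-215)·275 − (-90)·(-60) = -64525.
∂h/∂x = [(-4.60)·275 − (+2.32)·(-60)] / -64525 = +0.01745
∂h/∂y = [(-215)·(+2.32) − (-90)·(-4.60)] / -64525 = +0.01415
h(470, 300) = 96.02 + (+0.01745)·(130) + (+0.01415)·(190) = 96.02 +2.268 +2.688 = 100.976 m.

101.0 m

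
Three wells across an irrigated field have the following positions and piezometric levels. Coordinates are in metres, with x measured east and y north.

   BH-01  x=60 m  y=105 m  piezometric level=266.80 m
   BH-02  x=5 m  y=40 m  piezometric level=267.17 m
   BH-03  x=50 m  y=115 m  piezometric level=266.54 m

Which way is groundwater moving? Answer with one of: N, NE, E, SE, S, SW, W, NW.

NW

Three-point gradient (reference BH-01): Δ to BH-02 = (-55, -65, +0.37), Δ to BH-03 = (-10, 10, -0.26).
∂h/∂x = +0.01100, ∂h/∂y = -0.01500 (det = -1200).
Flow = −∇h = (-0.01100 east, +0.01500 north), which points northwest.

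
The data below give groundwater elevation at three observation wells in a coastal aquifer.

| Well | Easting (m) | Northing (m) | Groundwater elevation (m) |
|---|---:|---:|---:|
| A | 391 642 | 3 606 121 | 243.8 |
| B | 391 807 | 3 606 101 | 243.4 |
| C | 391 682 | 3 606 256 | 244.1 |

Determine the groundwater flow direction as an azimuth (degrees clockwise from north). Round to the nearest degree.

144°

Taking A as reference: B−A = (165, -20, -0.4); C−A = (40, 135, +0.3).
Solve a·Δx + b·Δy = Δh: det = 165·135 − 40·(-20) = 23075.
∂h/∂x = [(-0.4)·135 − (+0.3)·(-20)] / 23075 = -0.002080
∂h/∂y = [165·(+0.3) − 40·(-0.4)] / 23075 = +0.002839
Flow direction (−∇h) has components (+0.002080 E, -0.002839 N).
Azimuth = atan2(E, N) = atan2(+0.002080, -0.002839) = 143.8° ≈ 144°.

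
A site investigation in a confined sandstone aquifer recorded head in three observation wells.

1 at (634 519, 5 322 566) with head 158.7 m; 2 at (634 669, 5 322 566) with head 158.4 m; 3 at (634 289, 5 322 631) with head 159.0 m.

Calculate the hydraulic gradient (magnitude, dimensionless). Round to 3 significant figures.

0.00317

Three-point gradient (reference 1): Δ to 2 = (150, 0, -0.3), Δ to 3 = (-230, 65, +0.3).
∂h/∂x = -0.002000, ∂h/∂y = -0.002462 (det = 9750).
|∇h| = √(-0.002000² + -0.002462²) = 0.003172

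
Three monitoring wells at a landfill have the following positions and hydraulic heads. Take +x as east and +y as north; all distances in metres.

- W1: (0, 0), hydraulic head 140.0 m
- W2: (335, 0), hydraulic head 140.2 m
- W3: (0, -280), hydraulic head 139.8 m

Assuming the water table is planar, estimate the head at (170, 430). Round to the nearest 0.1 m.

∂h/∂x = (140.2 − 140.0) / (335 − 0) = +0.0005970
∂h/∂y = (139.8 − 140.0) / (-280 − 0) = +0.0007143
h(170, 430) = 140.0 + (+0.0005970)·(170) + (+0.0007143)·(430) = 140.0 +0.101 +0.307 = 140.409 m.

140.4 m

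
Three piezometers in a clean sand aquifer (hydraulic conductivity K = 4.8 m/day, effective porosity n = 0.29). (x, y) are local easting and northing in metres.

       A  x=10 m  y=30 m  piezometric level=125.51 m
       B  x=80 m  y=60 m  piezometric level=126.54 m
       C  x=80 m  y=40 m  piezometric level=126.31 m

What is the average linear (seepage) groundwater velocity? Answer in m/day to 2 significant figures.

Three-point gradient (reference A): Δ to B = (70, 30, +1.03), Δ to C = (70, 10, +0.80).
∂h/∂x = +0.009786, ∂h/∂y = +0.01150 (det = -1400).
|∇h| = √(0.009786² + 0.01150²) = 0.0151
Seepage velocity v = K·i/n = 4.8 × 0.0151 / 0.29 = 0.2499 m/day.

0.25 m/day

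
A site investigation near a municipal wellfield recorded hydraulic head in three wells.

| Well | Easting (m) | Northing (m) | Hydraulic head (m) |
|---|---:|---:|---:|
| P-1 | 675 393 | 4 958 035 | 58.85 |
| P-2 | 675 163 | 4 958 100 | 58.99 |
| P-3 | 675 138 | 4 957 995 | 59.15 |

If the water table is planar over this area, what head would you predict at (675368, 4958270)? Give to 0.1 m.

58.6 m

Differences from P-1: to P-2 (Δx, Δy, Δh) = (-230, 65, +0.14); to P-3 = (-255, -40, +0.30).
Determinant of the coordinate differences = (-230)·(-40) − (-255)·65 = 25775.
∂h/∂x = [(+0.14)·(-40) − (+0.30)·65] / 25775 = -0.0009738
∂h/∂y = [(-230)·(+0.30) − (-255)·(+0.14)] / 25775 = -0.001292
h(675368, 4958270) = 58.85 + (-0.0009738)·(-25) + (-0.001292)·(235) = 58.85 +0.024 -0.304 = 58.571 m.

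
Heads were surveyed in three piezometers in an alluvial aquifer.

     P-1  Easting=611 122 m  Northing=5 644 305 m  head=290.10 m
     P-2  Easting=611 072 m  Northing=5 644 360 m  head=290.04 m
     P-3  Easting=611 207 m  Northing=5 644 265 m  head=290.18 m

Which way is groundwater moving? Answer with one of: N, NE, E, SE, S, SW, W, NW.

NW

With h = a·x + b·y + c and P-1 as origin, the differences give:
  (-50)·a + 55·b = -0.06
  85·a + (-40)·b = +0.08
Eliminate b (×(-40) and ×55, subtract): -2675·a = -2.000 → a = ∂h/∂x = +0.0007477
Back-substitute: b = ∂h/∂y = -0.0004112.
Flow = −∇h = (-0.0007477 east, +0.0004112 north), which points northwest.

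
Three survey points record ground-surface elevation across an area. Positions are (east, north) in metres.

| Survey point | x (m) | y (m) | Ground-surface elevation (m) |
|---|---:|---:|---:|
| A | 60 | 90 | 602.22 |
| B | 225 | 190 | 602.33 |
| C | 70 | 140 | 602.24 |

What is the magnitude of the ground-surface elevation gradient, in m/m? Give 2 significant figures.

0.00057 m/m

Taking A as reference: B−A = (165, 100, +0.11); C−A = (10, 50, +0.02).
Determinant of the coordinate differences = 165·50 − 10·100 = 7250.
∂z/∂x = [(+0.11)·50 − (+0.02)·100] / 7250 = +0.0004828
∂z/∂y = [165·(+0.02) − 10·(+0.11)] / 7250 = +0.0003034
|∇f| = √(0.0004828² + 0.0003034²) = 0.0005702 m/m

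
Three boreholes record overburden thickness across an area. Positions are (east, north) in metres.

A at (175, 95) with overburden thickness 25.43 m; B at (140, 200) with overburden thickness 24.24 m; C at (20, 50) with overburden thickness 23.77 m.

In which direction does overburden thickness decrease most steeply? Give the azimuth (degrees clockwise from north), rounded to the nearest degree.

299°

Differences from A: to B (Δx, Δy, Δh) = (-35, 105, -1.19); to C = (-155, -45, -1.66).
Determinant of the coordinate differences = (-35)·(-45) − (-155)·105 = 17850.
∂d/∂x = [(-1.19)·(-45) − (-1.66)·105] / 17850 = +0.01276
∂d/∂y = [(-35)·(-1.66) − (-155)·(-1.19)] / 17850 = -0.007078
Steepest decrease is along −∇f: components (-0.01276 E, +0.007078 N).
Azimuth = atan2(-0.01276, +0.007078) = 299.0° ≈ 299°.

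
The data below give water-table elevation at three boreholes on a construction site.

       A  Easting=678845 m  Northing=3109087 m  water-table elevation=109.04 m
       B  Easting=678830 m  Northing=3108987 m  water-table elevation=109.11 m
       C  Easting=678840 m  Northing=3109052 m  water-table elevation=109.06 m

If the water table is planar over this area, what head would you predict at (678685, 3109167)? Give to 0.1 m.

112.1 m

With h = a·x + b·y + c and A as origin, the differences give:
  (-15)·a + (-100)·b = +0.07
  (-5)·a + (-35)·b = +0.02
Eliminate b (×(-35) and ×(-100), subtract): 25·a = -0.450 → a = ∂h/∂x = -0.01800
Back-substitute: b = ∂h/∂y = +0.002000.
h(678685, 3109167) = 109.04 + (-0.01800)·(-160) + (+0.002000)·(80) = 109.04 +2.880 +0.160 = 112.080 m.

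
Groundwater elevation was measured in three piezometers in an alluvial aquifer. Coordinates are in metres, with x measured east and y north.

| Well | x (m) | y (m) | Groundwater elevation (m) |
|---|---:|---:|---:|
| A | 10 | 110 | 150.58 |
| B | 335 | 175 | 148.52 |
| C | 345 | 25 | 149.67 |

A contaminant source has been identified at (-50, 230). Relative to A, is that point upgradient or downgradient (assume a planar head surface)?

downgradient

With h = a·x + b·y + c and A as origin, the differences give:
  325·a + 65·b = -2.06
  335·a + (-85)·b = -0.91
Eliminate b (×(-85) and ×65, subtract): -49400·a = 234.250 → a = ∂h/∂x = -0.004742
Back-substitute: b = ∂h/∂y = -0.007983.
Head at (-50, 230) = 150.58 + (-0.004742)·(-60) + (-0.007983)·(120) = 149.91 m.
That is lower than the 150.58 m at A, so the point is downgradient.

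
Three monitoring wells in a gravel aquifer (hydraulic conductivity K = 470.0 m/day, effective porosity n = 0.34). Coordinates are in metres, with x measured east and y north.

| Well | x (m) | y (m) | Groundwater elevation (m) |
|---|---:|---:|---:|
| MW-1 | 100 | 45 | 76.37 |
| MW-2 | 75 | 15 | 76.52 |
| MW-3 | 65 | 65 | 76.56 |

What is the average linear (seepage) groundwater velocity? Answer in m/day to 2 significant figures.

Taking MW-1 as reference: MW-2−MW-1 = (-25, -30, +0.15); MW-3−MW-1 = (-35, 20, +0.19).
Solve a·Δx + b·Δy = Δh: det = (-25)·20 − (-35)·(-30) = -1550.
∂h/∂x = [(+0.15)·20 − (+0.19)·(-30)] / -1550 = -0.005613
∂h/∂y = [(-25)·(+0.19) − (-35)·(+0.15)] / -1550 = -0.0003226
|∇h| = √(-0.005613² + -0.0003226²) = 0.005622
Seepage velocity v = K·i/n = 470.0 × 0.005622 / 0.34 = 7.772 m/day.

7.8 m/day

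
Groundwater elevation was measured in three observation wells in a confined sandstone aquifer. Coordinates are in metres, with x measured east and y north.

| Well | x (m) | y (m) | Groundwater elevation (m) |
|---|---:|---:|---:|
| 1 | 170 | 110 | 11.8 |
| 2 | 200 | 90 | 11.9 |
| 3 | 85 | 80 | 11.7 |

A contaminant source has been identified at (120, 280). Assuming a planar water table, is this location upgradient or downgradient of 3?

Differences from 1: to 2 (Δx, Δy, Δh) = (30, -20, +0.1); to 3 = (-85, -30, -0.1).
Determinant of the coordinate differences = 30·(-30) − (-85)·(-20) = -2600.
∂h/∂x = [(+0.1)·(-30) − (-0.1)·(-20)] / -2600 = +0.001923
∂h/∂y = [30·(-0.1) − (-85)·(+0.1)] / -2600 = -0.002115
Head at (120, 280) = 11.8 + (+0.001923)·(-50) + (-0.002115)·(170) = 11.34 m.
That is lower than the 11.7 m at 3, so the point is downgradient.

downgradient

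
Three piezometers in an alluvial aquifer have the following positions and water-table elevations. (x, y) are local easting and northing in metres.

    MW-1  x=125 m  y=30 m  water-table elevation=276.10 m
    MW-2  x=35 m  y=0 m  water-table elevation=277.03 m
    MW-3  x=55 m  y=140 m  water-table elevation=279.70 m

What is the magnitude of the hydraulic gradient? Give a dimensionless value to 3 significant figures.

Three-point gradient (reference MW-1): Δ to MW-2 = (-90, -30, +0.93), Δ to MW-3 = (-70, 110, +3.60).
∂h/∂x = -0.01752, ∂h/∂y = +0.02158 (det = -12000).
|∇h| = √(-0.01752² + 0.02158²) = 0.0278

0.0278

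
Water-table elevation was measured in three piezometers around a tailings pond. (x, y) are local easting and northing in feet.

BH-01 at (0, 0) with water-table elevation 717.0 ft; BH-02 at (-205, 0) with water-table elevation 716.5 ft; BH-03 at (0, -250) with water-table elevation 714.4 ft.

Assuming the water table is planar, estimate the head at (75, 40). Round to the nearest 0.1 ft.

∂h/∂x = (716.5 − 717.0) / (-205 − 0) = +0.002439
∂h/∂y = (714.4 − 717.0) / (-250 − 0) = +0.01040
h(75, 40) = 717.0 + (+0.002439)·(75) + (+0.01040)·(40) = 717.0 +0.183 +0.416 = 717.599 ft.

717.6 ft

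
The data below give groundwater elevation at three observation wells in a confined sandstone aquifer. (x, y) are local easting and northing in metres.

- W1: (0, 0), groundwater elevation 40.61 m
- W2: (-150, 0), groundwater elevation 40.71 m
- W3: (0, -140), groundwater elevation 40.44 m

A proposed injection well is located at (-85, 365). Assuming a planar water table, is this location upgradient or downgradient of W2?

∂h/∂x = (40.71 − 40.61) / (-150 − 0) = -0.0006667
∂h/∂y = (40.44 − 40.61) / (-140 − 0) = +0.001214
Head at (-85, 365) = 40.61 + (-0.0006667)·(-85) + (+0.001214)·(365) = 41.11 m.
That is higher than the 40.71 m at W2, so the point is upgradient.

upgradient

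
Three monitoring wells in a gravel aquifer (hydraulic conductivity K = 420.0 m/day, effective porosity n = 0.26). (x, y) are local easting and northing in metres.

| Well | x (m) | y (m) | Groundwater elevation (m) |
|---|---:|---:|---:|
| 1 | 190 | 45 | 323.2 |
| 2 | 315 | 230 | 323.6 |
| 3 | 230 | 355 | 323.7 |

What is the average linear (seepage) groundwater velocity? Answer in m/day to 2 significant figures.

With h = a·x + b·y + c and 1 as origin, the differences give:
  125·a + 185·b = +0.4
  40·a + 310·b = +0.5
Eliminate b (×310 and ×185, subtract): 31350·a = 31.50 → a = ∂h/∂x = +0.001005
Back-substitute: b = ∂h/∂y = +0.001483.
|∇h| = √(0.001005² + 0.001483²) = 0.001791
Seepage velocity v = K·i/n = 420.0 × 0.001791 / 0.26 = 2.893 m/day.

2.9 m/day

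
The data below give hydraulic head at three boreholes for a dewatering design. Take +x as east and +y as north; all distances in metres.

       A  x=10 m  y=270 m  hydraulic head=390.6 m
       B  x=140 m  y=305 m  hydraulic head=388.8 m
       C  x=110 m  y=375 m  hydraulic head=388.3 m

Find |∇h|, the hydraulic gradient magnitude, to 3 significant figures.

Three-point gradient (reference A): Δ to B = (130, 35, -1.8), Δ to C = (100, 105, -2.3).
∂h/∂x = -0.01069, ∂h/∂y = -0.01172 (det = 10150).
|∇h| = √(-0.01069² + -0.01172²) = 0.01586

0.0159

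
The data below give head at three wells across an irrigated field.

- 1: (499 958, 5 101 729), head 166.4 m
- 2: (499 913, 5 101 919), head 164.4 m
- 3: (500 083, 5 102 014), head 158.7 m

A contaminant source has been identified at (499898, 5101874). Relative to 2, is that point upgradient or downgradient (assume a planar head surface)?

Taking 1 as reference: 2−1 = (-45, 190, -2.0); 3−1 = (125, 285, -7.7).
Solve a·Δx + b·Δy = Δh: det = (-45)·285 − 125·190 = -36575.
∂h/∂x = [(-2.0)·285 − (-7.7)·190] / -36575 = -0.02442
∂h/∂y = [(-45)·(-7.7) − 125·(-2.0)] / -36575 = -0.01631
Head at (499898, 5101874) = 166.4 + (-0.02442)·(-60) + (-0.01631)·(145) = 165.50 m.
That is higher than the 164.4 m at 2, so the point is upgradient.

upgradient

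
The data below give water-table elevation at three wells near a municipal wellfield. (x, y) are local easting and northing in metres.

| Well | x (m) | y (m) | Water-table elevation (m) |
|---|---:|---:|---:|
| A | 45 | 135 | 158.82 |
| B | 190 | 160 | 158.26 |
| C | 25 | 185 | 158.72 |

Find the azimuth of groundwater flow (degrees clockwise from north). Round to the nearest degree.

045°

With h = a·x + b·y + c and A as origin, the differences give:
  145·a + 25·b = -0.56
  (-20)·a + 50·b = -0.10
Eliminate b (×50 and ×25, subtract): 7750·a = -25.500 → a = ∂h/∂x = -0.003290
Back-substitute: b = ∂h/∂y = -0.003316.
Flow direction (−∇h) has components (+0.003290 E, +0.003316 N).
Azimuth = atan2(E, N) = atan2(+0.003290, +0.003316) = 44.8° ≈ 045°.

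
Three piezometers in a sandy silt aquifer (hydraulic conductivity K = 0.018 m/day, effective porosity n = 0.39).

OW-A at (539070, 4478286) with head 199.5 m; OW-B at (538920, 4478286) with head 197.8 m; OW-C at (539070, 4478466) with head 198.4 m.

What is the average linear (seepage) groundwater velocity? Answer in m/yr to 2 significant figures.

∂h/∂x = (197.8 − 199.5) / (538920 − 539070) = +0.01133
∂h/∂y = (198.4 − 199.5) / (4478466 − 4478286) = -0.006111
|∇h| = √(0.01133² + -0.006111²) = 0.01287
Seepage velocity v = K·i/n = 0.018 × 0.01287 / 0.39 = 0.000594 m/day = 0.217 m/yr.

0.22 m/yr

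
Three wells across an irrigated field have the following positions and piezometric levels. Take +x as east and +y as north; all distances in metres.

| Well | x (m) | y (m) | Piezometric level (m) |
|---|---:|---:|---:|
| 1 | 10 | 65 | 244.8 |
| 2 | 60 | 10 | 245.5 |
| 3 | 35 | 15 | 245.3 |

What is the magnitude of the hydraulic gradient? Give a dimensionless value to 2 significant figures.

With h = a·x + b·y + c and 1 as origin, the differences give:
  50·a + (-55)·b = +0.7
  25·a + (-50)·b = +0.5
Eliminate b (×(-50) and ×(-55), subtract): -1125·a = -7.50 → a = ∂h/∂x = +0.006667
Back-substitute: b = ∂h/∂y = -0.006667.
|∇h| = √(0.006667² + -0.006667²) = 0.009429

0.0094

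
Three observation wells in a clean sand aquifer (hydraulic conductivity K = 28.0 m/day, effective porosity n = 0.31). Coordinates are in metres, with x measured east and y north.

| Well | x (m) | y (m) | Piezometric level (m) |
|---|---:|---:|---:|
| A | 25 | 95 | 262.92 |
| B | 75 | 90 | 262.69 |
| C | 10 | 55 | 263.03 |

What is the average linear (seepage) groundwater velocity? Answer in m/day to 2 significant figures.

Differences from A: to B (Δx, Δy, Δh) = (50, -5, -0.23); to C = (-15, -40, +0.11).
Solve a·Δx + b·Δy = Δh: det = 50·(-40) − (-15)·(-5) = -2075.
∂h/∂x = [(-0.23)·(-40) − (+0.11)·(-5)] / -2075 = -0.004699
∂h/∂y = [50·(+0.11) − (-15)·(-0.23)] / -2075 = -0.0009880
|∇h| = √(-0.004699² + -0.0009880²) = 0.004802
Seepage velocity v = K·i/n = 28.0 × 0.004802 / 0.31 = 0.4337 m/day.

0.43 m/day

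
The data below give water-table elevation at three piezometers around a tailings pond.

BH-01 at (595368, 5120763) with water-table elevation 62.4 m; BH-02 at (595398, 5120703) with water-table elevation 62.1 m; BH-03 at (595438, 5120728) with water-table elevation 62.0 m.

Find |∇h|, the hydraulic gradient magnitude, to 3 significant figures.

Differences from BH-01: to BH-02 (Δx, Δy, Δh) = (30, -60, -0.3); to BH-03 = (70, -35, -0.4).
Solve a·Δx + b·Δy = Δh: det = 30·(-35) − 70·(-60) = 3150.
∂h/∂x = [(-0.3)·(-35) − (-0.4)·(-60)] / 3150 = -0.004286
∂h/∂y = [30·(-0.4) − 70·(-0.3)] / 3150 = +0.002857
|∇h| = √(-0.004286² + 0.002857²) = 0.005151

0.00515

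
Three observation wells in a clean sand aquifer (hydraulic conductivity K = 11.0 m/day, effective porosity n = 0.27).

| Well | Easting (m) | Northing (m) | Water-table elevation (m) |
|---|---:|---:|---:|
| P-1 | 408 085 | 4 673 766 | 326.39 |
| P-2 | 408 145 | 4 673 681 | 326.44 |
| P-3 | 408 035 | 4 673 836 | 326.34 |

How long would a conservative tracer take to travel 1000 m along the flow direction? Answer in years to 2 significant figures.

3.7 years

Taking P-1 as reference: P-2−P-1 = (60, -85, +0.05); P-3−P-1 = (-50, 70, -0.05).
Solve a·Δx + b·Δy = Δh: det = 60·70 − (-50)·(-85) = -50.
∂h/∂x = [(+0.05)·70 − (-0.05)·(-85)] / -50 = +0.01500
∂h/∂y = [60·(-0.05) − (-50)·(+0.05)] / -50 = +0.01000
|∇h| = √(0.01500² + 0.01000²) = 0.01803
Seepage velocity v = K·i/n = 11.0 × 0.01803 / 0.27 = 0.7346 m/day.
t = 1000 / 0.7346 = 1361 days = 3.73 years.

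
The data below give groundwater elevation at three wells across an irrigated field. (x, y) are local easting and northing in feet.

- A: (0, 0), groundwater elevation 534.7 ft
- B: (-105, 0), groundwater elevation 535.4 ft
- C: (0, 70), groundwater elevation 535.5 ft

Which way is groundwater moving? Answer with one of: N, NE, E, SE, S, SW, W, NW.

∂h/∂x = (535.4 − 534.7) / (-105 − 0) = -0.006667
∂h/∂y = (535.5 − 534.7) / (70 − 0) = +0.01143
Flow = −∇h = (+0.006667 east, -0.01143 north), which points southeast.

SE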